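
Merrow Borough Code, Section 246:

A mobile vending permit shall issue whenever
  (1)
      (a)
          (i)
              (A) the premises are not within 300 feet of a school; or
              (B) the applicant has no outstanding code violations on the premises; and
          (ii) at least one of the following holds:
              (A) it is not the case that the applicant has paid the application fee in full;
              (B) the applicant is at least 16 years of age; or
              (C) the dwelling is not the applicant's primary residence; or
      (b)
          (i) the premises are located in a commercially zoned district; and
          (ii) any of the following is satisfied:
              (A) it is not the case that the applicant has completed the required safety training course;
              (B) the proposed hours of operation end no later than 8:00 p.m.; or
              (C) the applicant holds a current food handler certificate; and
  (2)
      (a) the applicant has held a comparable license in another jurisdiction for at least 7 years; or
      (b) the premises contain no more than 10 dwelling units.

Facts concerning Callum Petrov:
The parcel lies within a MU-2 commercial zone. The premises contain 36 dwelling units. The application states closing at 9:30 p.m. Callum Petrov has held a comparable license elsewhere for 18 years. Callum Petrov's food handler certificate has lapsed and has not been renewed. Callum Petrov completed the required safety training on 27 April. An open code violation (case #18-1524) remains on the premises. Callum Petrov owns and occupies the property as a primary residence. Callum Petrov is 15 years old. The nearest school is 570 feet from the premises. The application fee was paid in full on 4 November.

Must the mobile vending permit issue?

No — denied.

(A) ≥300 ft from school — satisfied.
(B) no code violations — not satisfied.
So (i) is satisfied (T OR F).
(A) not (fee paid) — fails.
(B) age ≥ 16 — not met.
(C) not (primary residence) — not met.
(ii) = F OR F OR F = false.
So (a) is not satisfied (T AND F).
(i) commercially zoned — satisfied.
(A) not (safety training) — not met.
(B) closes by 8 p.m. — fails.
(C) food handler cert. — fails.
(ii): F OR F OR F → false.
So (b) is not satisfied (T AND F).
(1): F OR F → false.
(a) prior license ≥ 7 yr — holds.
(b) ≤ 10 units — fails.
(2) = T OR F = true.
So Overall is not satisfied (F AND T).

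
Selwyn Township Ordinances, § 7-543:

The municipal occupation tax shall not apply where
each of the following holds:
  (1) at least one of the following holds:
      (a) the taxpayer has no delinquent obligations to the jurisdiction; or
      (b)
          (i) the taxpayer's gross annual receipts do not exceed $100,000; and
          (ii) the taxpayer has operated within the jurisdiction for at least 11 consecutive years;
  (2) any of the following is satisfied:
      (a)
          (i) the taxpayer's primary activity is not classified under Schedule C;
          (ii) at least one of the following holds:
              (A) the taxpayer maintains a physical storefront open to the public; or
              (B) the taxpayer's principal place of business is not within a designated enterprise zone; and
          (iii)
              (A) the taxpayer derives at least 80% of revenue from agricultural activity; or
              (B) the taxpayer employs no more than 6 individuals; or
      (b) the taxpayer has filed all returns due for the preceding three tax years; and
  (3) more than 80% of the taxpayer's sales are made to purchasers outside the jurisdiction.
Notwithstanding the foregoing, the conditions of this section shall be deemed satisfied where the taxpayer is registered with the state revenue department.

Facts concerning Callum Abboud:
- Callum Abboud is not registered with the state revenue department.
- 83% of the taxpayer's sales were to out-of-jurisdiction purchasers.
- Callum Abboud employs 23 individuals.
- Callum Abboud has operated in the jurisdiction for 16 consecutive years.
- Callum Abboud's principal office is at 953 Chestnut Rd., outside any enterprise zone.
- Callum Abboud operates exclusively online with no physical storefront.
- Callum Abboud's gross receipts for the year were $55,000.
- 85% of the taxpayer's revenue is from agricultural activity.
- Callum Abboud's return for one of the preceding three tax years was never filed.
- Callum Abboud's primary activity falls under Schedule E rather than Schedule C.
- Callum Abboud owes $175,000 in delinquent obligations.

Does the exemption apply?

(a) no delinquency — fails.
(i) receipts ≤ $100,000 — satisfied.
(ii) ≥ 11 yrs in jurisdiction — satisfied.
(b) = T AND T = true.
(1) = F OR T = true.
(i) not (Schedule C activity) — satisfied.
(A) has storefront — fails.
(B) not (in enterprise zone) — holds.
(ii) = F OR T = true.
(A) ≥80% agricultural — holds.
(B) ≤ 6 employees — not met.
(iii) = T OR F = true.
(a) = T AND T AND T = true.
(b) returns current — not satisfied.
So (2) is satisfied (T OR F).
(3) >80% out-of-jur. sales — satisfied.
Overall = T AND T AND T = true.
Exception (state-registered) — not satisfied.
Result: main true OR exception false → true.

Yes — exempt.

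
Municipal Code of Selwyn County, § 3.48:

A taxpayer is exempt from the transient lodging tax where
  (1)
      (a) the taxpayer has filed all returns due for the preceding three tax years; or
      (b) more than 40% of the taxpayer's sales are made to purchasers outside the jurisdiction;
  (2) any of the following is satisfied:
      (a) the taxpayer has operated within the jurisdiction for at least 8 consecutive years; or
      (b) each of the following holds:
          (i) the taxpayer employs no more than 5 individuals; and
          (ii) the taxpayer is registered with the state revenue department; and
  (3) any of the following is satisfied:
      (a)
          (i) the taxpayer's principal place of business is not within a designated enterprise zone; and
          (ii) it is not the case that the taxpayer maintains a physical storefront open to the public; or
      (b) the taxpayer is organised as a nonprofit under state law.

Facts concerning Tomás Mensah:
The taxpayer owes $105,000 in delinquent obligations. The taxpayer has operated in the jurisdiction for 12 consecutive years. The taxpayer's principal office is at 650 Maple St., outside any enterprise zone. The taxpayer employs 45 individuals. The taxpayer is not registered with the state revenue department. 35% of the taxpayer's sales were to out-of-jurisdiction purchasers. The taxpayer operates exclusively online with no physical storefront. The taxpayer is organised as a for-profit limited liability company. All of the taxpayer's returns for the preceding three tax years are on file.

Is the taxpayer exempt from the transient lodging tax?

Yes — exempt.

(a) returns current — satisfied.
(b) >40% out-of-jur. sales — not satisfied.
(1): T OR F → true.
(a) ≥ 8 yrs in jurisdiction — holds.
(i) ≤ 5 employees — fails.
(ii) state-registered — not met.
(b) = F AND F = false.
(2): T OR F → true.
(i) not (in enterprise zone) — holds.
(ii) not (has storefront) — holds.
So (a) is satisfied (T AND T).
(b) nonprofit — fails.
(3) = T OR F = true.
So Overall is satisfied (T AND T AND T).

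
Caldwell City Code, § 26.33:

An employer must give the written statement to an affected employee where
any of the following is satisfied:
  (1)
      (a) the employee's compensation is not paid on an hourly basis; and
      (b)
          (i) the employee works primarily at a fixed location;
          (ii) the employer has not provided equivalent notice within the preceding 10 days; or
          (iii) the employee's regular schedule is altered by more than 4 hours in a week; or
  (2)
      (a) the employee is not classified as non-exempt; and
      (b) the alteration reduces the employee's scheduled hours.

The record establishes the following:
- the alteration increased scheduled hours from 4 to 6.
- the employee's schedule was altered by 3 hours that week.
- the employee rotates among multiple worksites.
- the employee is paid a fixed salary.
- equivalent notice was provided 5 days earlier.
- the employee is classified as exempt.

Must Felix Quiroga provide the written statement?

No — not required.

(a) not (hourly-paid) — satisfied.
(i) fixed location — fails.
(ii) no recent notice — not satisfied.
(iii) schedule shift > 4h — not met.
(b) = F OR F OR F = false.
(1) = T AND F = false.
(a) not (non-exempt) — holds.
(b) hours reduced — not met.
(2) = T AND F = false.
Overall: F OR F → false.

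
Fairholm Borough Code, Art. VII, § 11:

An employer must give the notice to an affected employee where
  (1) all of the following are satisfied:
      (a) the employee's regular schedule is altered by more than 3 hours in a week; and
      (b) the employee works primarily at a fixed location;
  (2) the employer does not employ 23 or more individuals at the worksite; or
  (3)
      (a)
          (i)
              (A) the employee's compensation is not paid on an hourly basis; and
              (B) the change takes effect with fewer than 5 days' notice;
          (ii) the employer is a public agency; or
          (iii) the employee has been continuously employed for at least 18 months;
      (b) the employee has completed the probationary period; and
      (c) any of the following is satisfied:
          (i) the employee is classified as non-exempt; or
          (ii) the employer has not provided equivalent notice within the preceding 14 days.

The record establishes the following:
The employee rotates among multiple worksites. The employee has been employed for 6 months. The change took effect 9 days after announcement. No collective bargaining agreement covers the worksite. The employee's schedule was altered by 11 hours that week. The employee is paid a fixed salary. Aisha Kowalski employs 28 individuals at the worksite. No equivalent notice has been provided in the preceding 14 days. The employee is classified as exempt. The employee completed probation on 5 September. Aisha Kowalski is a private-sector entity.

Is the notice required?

(a) schedule shift > 3h — satisfied.
(b) fixed location — fails.
So (1) is not satisfied (T AND F).
(2) not (≥ 23 at site) — not satisfied.
(A) not (hourly-paid) — met.
(B) < 5 days' notice — not met.
(i): T AND F → false.
(ii) public agency — fails.
(iii) tenure ≥ 18 mo. — not met.
(a) = F OR F OR F = false.
(b) past probation — holds.
(i) non-exempt — fails.
(ii) no recent notice — holds.
(c): F OR T → true.
(3): F AND T AND T → false.
So Overall is not satisfied (F OR F OR F).

No — not required.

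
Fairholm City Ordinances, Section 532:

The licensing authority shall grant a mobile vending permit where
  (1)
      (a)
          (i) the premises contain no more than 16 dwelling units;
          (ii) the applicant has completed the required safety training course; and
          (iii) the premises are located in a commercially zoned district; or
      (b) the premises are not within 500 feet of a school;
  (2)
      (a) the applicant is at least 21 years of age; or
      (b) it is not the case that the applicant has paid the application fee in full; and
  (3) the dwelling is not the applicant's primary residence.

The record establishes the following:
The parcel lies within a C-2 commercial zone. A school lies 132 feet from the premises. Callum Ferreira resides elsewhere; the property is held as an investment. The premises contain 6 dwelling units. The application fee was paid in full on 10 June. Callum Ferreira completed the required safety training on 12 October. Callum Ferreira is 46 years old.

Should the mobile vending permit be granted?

(i) ≤ 16 units — met.
(ii) safety training — met.
(iii) commercially zoned — holds.
(a): T AND T AND T → true.
(b) ≥500 ft from school — not met.
(1) = T OR F = true.
(a) age ≥ 21 — satisfied.
(b) not (fee paid) — not met.
(2): T OR F → true.
(3) not (primary residence) — satisfied.
So Overall is satisfied (T AND T AND T).

Yes — granted.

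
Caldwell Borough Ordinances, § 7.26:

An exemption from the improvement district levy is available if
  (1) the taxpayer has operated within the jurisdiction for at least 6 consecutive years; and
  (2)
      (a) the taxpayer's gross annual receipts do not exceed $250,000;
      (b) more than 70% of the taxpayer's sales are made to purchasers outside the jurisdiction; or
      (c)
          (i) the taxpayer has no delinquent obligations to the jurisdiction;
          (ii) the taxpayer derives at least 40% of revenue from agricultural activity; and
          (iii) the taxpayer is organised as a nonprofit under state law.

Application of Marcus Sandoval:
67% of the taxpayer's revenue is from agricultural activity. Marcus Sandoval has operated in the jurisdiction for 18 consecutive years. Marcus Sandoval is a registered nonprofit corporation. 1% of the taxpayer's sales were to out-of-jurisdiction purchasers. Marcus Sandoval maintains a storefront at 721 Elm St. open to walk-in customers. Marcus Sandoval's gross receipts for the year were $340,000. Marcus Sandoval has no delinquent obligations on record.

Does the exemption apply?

(1) ≥ 6 yrs in jurisdiction — holds.
(a) receipts ≤ $250,000 — fails.
(b) >70% out-of-jur. sales — not met.
(i) no delinquency — met.
(ii) ≥40% agricultural — satisfied.
(iii) nonprofit — met.
(c): T AND T AND T → true.
(2): F OR F OR T → true.
Overall: T AND T → true.

Yes — exempt.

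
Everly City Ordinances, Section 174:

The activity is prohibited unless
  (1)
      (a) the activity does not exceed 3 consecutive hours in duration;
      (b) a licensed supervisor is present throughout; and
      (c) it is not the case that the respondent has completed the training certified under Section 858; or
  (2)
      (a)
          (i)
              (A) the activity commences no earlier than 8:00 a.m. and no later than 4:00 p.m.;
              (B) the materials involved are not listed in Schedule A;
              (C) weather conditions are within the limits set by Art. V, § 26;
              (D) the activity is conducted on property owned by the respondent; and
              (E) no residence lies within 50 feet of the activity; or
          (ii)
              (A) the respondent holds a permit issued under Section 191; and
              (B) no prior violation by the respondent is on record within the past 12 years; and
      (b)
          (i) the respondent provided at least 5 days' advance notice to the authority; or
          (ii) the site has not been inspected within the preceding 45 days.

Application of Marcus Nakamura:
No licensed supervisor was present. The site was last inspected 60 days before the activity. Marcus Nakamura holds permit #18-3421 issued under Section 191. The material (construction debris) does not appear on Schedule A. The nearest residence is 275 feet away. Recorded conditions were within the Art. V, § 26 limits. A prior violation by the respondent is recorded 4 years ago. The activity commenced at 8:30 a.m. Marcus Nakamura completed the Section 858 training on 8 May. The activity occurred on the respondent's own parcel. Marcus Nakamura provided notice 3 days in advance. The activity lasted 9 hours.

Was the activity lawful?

Yes — lawful.

(a) ≤ 3 hrs duration — fails.
(b) supervisor present — not met.
(c) not (training certified) — not met.
(1): F AND F AND F → false.
(A) start within hours — satisfied.
(B) not (Schedule A material) — met.
(C) weather ok — met.
(D) own property — satisfied.
(E) no residence in 50 ft — met.
(i): T AND T AND T AND T AND T → true.
(A) holds permit — holds.
(B) no prior violation — fails.
(ii) = T AND F = false.
So (a) is satisfied (T OR F).
(i) ≥5 days' notice — fails.
(ii) not (site inspected) — holds.
(b): F OR T → true.
So (2) is satisfied (T AND T).
Overall: F OR T → true.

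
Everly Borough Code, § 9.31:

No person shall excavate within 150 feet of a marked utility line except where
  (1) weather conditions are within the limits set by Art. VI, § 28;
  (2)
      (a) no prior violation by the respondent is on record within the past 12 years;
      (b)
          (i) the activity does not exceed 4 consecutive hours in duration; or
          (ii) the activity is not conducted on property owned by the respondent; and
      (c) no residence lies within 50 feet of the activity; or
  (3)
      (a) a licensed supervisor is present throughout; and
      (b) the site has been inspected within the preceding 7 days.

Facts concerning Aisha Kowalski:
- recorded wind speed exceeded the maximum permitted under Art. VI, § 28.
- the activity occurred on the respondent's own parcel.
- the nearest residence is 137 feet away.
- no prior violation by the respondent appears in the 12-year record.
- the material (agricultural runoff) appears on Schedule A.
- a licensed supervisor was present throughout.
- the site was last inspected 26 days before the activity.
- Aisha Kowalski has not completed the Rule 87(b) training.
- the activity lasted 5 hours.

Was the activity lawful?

(1) weather ok — not met.
(a) no prior violation — holds.
(i) ≤ 4 hrs duration — not met.
(ii) not (own property) — not satisfied.
(b): F OR F → false.
(c) no residence in 50 ft — met.
So (2) is not satisfied (T AND F AND T).
(a) supervisor present — met.
(b) site inspected — not met.
So (3) is not satisfied (T AND F).
Overall: F OR F OR F → false.

No — unlawful.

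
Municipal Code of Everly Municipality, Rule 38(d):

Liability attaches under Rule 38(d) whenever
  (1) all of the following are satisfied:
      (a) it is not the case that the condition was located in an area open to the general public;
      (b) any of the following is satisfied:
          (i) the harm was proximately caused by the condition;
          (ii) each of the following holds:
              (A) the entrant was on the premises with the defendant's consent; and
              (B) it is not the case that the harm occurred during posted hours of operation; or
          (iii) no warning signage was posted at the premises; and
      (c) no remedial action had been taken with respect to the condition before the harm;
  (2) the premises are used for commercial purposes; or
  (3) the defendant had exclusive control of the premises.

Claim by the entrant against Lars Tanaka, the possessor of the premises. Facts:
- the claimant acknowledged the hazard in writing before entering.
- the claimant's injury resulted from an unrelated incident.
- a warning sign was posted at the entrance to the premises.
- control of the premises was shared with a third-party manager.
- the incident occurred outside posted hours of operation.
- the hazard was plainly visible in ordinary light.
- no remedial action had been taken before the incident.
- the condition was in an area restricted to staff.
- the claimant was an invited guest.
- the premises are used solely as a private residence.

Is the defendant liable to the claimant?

(a) not (public area) — met.
(i) proximate cause — not met.
(A) consent to enter — holds.
(B) not (during posted hours) — satisfied.
(ii) = T AND T = true.
(iii) no signage posted — fails.
So (b) is satisfied (F OR T OR F).
(c) no remedial action — holds.
(1): T AND T AND T → true.
(2) commercial use — not met.
(3) exclusive control — not satisfied.
Overall = T OR F OR F = true.

Yes — liable.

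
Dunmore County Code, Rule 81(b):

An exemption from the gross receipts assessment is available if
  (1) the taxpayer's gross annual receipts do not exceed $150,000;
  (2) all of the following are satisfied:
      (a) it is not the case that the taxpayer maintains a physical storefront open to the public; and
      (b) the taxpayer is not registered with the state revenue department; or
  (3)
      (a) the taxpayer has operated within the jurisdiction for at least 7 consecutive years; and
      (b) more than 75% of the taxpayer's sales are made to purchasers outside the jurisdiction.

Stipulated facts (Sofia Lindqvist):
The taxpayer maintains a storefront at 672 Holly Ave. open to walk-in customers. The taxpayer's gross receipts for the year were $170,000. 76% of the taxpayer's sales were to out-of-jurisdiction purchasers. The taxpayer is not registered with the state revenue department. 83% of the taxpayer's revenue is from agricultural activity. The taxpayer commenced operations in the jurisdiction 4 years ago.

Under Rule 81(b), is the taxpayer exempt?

(1) receipts ≤ $150,000 — not satisfied.
(a) not (has storefront) — not satisfied.
(b) not (state-registered) — met.
So (2) is not satisfied (F AND T).
(a) ≥ 7 yrs in jurisdiction — not met.
(b) >75% out-of-jur. sales — met.
(3) = F AND T = false.
So Overall is not satisfied (F OR F OR F).

No — not exempt.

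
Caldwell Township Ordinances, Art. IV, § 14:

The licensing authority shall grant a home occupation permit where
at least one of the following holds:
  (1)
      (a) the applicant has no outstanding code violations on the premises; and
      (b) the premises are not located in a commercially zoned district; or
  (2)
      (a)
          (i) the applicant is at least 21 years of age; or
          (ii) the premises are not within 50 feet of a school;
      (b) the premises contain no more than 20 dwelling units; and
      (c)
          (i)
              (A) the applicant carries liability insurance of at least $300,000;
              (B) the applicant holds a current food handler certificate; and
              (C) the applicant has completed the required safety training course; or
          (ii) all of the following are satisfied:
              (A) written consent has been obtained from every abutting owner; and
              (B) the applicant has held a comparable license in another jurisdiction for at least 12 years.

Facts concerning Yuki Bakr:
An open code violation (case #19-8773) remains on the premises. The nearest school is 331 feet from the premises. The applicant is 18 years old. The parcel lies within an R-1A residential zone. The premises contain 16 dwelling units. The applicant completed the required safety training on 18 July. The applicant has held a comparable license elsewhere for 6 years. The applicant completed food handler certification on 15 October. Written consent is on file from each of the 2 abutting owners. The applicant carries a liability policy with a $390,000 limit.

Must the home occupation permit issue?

(a) no code violations — fails.
(b) not (commercially zoned) — holds.
(1) = F AND T = false.
(i) age ≥ 21 — fails.
(ii) ≥50 ft from school — satisfied.
So (a) is satisfied (F OR T).
(b) ≤ 20 units — holds.
(A) insurance ≥ $300,000 — satisfied.
(B) food handler cert. — holds.
(C) safety training — holds.
(i): T AND T AND T → true.
(A) all abutters consent — holds.
(B) prior license ≥ 12 yr — not satisfied.
So (ii) is not satisfied (T AND F).
(c): T OR F → true.
So (2) is satisfied (T AND T AND T).
Overall = F OR T = true.

Yes — granted.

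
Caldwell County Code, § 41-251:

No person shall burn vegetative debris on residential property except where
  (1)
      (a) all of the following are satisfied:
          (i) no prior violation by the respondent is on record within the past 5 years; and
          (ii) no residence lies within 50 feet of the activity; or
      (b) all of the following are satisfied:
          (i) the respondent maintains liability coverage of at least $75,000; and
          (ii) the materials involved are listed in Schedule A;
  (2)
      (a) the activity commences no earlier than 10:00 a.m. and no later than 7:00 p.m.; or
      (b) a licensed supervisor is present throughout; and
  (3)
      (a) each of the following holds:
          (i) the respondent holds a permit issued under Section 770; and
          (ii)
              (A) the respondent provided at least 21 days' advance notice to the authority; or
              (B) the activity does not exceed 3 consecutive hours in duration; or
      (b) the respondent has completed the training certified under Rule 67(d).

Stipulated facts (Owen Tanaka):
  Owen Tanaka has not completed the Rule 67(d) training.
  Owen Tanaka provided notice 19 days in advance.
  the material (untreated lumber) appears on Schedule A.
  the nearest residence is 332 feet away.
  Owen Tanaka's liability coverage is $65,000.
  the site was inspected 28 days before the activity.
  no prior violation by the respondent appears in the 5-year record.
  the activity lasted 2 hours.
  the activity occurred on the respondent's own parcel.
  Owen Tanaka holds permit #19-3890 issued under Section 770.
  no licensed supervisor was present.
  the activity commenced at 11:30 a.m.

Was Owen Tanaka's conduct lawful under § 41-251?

(i) no prior violation — met.
(ii) no residence in 50 ft — met.
So (a) is satisfied (T AND T).
(i) coverage ≥ $75,000 — fails.
(ii) Schedule A material — satisfied.
(b) = F AND T = false.
(1): T OR F → true.
(a) start within hours — met.
(b) supervisor present — not met.
So (2) is satisfied (T OR F).
(i) holds permit — satisfied.
(A) ≥21 days' notice — not met.
(B) ≤ 3 hrs duration — met.
(ii) = F OR T = true.
(a) = T AND T = true.
(b) training certified — fails.
So (3) is satisfied (T OR F).
Overall = T AND T AND T = true.

Yes — lawful.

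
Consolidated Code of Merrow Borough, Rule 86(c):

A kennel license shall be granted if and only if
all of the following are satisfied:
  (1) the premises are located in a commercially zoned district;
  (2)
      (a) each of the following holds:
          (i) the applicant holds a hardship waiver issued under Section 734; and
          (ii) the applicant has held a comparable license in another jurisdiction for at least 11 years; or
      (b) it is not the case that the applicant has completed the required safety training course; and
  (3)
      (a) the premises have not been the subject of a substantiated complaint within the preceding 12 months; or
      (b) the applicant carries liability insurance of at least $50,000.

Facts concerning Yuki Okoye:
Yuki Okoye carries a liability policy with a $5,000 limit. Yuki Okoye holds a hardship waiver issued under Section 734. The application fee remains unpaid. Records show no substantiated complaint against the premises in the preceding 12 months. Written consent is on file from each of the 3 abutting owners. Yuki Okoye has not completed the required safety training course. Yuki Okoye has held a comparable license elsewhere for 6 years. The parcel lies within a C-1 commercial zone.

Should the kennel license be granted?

Yes — granted.

(1) commercially zoned — satisfied.
(i) hardship waiver — satisfied.
(ii) prior license ≥ 11 yr — fails.
So (a) is not satisfied (T AND F).
(b) not (safety training) — satisfied.
So (2) is satisfied (F OR T).
(a) no complaint in 12 mo. — holds.
(b) insurance ≥ $50,000 — not met.
(3): T OR F → true.
Overall = T AND T AND T = true.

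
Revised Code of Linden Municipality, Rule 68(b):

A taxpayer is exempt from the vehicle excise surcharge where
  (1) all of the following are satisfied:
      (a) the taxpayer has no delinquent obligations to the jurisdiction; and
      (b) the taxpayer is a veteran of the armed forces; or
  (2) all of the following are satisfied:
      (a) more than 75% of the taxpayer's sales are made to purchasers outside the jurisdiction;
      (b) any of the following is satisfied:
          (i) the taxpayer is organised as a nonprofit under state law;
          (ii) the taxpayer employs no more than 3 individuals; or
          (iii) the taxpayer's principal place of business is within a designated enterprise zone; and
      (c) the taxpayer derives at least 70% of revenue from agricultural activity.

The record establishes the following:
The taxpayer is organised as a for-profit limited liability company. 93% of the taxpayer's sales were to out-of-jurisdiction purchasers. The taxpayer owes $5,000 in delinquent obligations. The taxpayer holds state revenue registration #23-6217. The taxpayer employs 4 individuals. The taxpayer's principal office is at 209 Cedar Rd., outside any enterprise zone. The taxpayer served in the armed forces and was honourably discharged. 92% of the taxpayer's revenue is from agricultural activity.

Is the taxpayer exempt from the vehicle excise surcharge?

No — not exempt.

(a) no delinquency — fails.
(b) veteran — holds.
(1): F AND T → false.
(a) >75% out-of-jur. sales — holds.
(i) nonprofit — not satisfied.
(ii) ≤ 3 employees — not satisfied.
(iii) in enterprise zone — fails.
(b) = F OR F OR F = false.
(c) ≥70% agricultural — met.
(2) = T AND F AND T = false.
So Overall is not satisfied (F OR F).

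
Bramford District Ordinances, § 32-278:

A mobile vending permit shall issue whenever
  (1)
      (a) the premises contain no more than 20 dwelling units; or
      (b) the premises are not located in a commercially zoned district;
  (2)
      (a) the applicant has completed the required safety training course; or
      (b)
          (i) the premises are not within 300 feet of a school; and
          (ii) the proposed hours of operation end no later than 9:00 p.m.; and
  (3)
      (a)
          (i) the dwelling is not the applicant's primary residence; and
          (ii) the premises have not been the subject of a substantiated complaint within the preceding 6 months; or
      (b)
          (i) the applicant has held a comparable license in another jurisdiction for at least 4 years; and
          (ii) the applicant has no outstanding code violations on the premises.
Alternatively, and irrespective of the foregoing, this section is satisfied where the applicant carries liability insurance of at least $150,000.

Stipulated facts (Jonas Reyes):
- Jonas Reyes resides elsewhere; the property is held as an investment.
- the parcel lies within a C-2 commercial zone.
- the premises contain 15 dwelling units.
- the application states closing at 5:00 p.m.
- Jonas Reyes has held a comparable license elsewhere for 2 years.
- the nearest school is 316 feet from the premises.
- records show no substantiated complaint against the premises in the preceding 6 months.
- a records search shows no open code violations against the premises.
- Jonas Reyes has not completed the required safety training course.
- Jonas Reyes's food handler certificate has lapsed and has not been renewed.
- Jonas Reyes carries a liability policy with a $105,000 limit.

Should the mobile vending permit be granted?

Yes — granted.

(a) ≤ 20 units — satisfied.
(b) not (commercially zoned) — not satisfied.
(1) = T OR F = true.
(a) safety training — fails.
(i) ≥300 ft from school — holds.
(ii) closes by 9 p.m. — satisfied.
(b): T AND T → true.
(2) = F OR T = true.
(i) not (primary residence) — holds.
(ii) no complaint in 6 mo. — holds.
(a) = T AND T = true.
(i) prior license ≥ 4 yr — not met.
(ii) no code violations — met.
(b) = F AND T = false.
So (3) is satisfied (T OR F).
So Overall is satisfied (T AND T AND T).
Exception (insurance ≥ $150,000) — not satisfied.
Result: main true OR exception false → true.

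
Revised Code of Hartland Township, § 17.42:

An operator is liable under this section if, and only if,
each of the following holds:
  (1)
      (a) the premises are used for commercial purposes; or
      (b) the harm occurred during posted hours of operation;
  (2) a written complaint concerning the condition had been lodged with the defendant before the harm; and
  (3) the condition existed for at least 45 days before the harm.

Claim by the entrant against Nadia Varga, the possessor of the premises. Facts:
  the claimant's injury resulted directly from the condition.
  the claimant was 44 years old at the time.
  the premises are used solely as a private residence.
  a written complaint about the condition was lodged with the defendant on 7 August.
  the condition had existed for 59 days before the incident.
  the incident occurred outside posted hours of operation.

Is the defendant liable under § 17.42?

No — not liable.

(a) commercial use — fails.
(b) during posted hours — not satisfied.
(1): F OR F → false.
(2) complaint lodged — holds.
(3) condition ≥45 days old — satisfied.
Overall: F AND T AND T → false.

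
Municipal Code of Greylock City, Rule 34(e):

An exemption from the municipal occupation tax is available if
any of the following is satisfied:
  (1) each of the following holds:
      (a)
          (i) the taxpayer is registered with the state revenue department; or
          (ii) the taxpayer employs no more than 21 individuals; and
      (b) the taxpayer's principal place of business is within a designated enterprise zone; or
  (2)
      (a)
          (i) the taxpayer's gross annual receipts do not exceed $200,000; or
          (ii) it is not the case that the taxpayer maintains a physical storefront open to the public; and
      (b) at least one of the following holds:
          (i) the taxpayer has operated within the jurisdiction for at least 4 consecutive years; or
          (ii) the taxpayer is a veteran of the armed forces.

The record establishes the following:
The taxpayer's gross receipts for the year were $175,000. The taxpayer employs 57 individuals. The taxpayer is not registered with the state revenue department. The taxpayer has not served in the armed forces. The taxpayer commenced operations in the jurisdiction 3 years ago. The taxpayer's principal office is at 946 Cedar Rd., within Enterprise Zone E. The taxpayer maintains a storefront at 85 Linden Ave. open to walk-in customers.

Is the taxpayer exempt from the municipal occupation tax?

(i) state-registered — not satisfied.
(ii) ≤ 21 employees — fails.
(a): F OR F → false.
(b) in enterprise zone — met.
So (1) is not satisfied (F AND T).
(i) receipts ≤ $200,000 — met.
(ii) not (has storefront) — fails.
So (a) is satisfied (T OR F).
(i) ≥ 4 yrs in jurisdiction — not satisfied.
(ii) veteran — not met.
So (b) is not satisfied (F OR F).
So (2) is not satisfied (T AND F).
Overall: F OR F → false.

No — not exempt.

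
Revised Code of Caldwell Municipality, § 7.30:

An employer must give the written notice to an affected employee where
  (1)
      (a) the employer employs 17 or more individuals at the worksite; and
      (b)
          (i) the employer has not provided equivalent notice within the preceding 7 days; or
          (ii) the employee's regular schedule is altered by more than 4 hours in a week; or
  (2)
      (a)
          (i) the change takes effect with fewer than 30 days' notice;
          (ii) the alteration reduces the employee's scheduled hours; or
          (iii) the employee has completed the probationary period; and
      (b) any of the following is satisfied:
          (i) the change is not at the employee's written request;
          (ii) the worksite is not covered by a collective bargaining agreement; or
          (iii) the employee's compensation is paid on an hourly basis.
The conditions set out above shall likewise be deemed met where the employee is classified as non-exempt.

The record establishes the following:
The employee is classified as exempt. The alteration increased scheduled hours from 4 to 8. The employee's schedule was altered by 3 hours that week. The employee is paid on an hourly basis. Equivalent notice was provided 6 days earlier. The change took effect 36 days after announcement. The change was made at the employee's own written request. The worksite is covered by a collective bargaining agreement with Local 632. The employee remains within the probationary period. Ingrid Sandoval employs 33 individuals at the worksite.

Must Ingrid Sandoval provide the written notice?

(a) ≥ 17 at site — met.
(i) no recent notice — not met.
(ii) schedule shift > 4h — not satisfied.
So (b) is not satisfied (F OR F).
(1) = T AND F = false.
(i) < 30 days' notice — not met.
(ii) hours reduced — fails.
(iii) past probation — fails.
So (a) is not satisfied (F OR F OR F).
(i) not employee-requested — not met.
(ii) no CBA — not satisfied.
(iii) hourly-paid — satisfied.
So (b) is satisfied (F OR F OR T).
(2) = F AND T = false.
Overall: F OR F → false.
Exception (non-exempt) — not satisfied.
Result: main false OR exception false → false.

No — not required.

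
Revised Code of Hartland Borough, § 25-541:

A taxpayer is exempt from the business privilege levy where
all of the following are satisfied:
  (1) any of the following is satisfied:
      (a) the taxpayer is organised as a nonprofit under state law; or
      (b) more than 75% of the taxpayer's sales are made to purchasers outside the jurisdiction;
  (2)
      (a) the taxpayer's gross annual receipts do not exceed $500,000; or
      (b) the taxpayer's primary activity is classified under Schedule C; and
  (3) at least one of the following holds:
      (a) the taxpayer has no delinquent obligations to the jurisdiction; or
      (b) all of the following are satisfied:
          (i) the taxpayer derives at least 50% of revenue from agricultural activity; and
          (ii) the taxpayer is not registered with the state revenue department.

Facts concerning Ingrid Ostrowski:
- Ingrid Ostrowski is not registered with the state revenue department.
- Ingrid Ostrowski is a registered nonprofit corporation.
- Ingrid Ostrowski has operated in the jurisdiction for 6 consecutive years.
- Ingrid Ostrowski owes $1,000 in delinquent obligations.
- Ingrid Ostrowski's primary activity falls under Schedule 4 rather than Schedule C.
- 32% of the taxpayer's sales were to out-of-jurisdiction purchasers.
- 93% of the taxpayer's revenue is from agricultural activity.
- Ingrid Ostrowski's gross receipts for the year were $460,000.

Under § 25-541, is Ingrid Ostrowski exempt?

Yes — exempt.

(a) nonprofit — holds.
(b) >75% out-of-jur. sales — not satisfied.
(1) = T OR F = true.
(a) receipts ≤ $500,000 — satisfied.
(b) Schedule C activity — not satisfied.
So (2) is satisfied (T OR F).
(a) no delinquency — not satisfied.
(i) ≥50% agricultural — holds.
(ii) not (state-registered) — holds.
(b) = T AND T = true.
(3) = F OR T = true.
So Overall is satisfied (T AND T AND T).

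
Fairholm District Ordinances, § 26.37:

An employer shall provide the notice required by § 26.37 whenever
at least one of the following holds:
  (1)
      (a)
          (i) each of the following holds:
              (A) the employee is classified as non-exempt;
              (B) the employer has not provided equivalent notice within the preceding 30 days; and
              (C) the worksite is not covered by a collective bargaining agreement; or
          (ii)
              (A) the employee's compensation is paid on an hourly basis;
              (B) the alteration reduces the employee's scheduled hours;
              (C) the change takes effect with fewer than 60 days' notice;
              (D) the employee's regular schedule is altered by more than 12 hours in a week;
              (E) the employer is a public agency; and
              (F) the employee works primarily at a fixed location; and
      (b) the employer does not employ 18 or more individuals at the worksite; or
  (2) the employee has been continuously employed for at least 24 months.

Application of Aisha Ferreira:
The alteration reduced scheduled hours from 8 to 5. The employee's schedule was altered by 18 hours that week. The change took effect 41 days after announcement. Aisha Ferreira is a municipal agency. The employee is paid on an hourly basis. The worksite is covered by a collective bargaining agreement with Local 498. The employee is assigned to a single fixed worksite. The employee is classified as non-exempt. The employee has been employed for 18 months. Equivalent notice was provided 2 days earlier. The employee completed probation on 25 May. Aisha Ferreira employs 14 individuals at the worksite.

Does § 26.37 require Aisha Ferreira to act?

Yes — required.

(A) non-exempt — satisfied.
(B) no recent notice — not met.
(C) no CBA — not met.
So (i) is not satisfied (T AND F AND F).
(A) hourly-paid — met.
(B) hours reduced — satisfied.
(C) < 60 days' notice — holds.
(D) schedule shift > 12h — satisfied.
(E) public agency — satisfied.
(F) fixed location — satisfied.
(ii) = T AND T AND T AND T AND T AND T = true.
So (a) is satisfied (F OR T).
(b) not (≥ 18 at site) — holds.
(1): T AND T → true.
(2) tenure ≥ 24 mo. — not met.
So Overall is satisfied (T OR F).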